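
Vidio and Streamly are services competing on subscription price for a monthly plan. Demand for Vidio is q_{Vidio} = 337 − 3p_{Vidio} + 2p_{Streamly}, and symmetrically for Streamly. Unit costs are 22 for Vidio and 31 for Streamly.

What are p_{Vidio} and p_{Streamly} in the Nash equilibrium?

Vidio's profit: π = (p_{Vidio} − 22)(337 − 3p_{Vidio} + 2p_{Streamly}).
∂π/∂p_{Vidio} = 403 − 6p_{Vidio} + 2p_{Streamly} = 0 ⇒ p_{Vidio} = 403/6 + (1/3)p_{Streamly}.
Similarly p_{Streamly} = 215/3 + (1/3)p_{Vidio}.
Plugging p_{Streamly} into Vidio's best response: p_{Vidio} = 403/6 + (1/3)(215/3 + (1/3)p_{Vidio}) ⇒ (8/9)p_{Vidio} = 1639/18, so p_{Vidio} = 102.4375.
Then p_{Streamly} = 215/3 + (1/3)·102.4375 = 105.8125.

102.4375, 105.8125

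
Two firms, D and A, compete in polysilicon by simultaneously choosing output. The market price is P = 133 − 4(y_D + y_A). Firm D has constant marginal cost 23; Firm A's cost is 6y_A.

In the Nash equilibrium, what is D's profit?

240.25

Firm D's profit: π = y_D(133 − 4(y_D + y_A)) − 23y_D.
∂π/∂y_D = 110 − 8y_D − 4y_A = 0, so y_D = 13.75 − 0.5y_A.
By the same steps for A: y_A = 15.875 − 0.5y_D.
Solving the two reaction functions simultaneously: (1 − (−0.5)(−0.5))y_D = 13.75 − 0.5·15.875, so 0.75y_D = 5.8125 and y_D = 7.75.
Then y_A = 15.875 − 0.5·7.75 = 12.
Price P = 133 − 4·19.75 = 54.
D's profit: (54 − 23)·7.75 = 240.25.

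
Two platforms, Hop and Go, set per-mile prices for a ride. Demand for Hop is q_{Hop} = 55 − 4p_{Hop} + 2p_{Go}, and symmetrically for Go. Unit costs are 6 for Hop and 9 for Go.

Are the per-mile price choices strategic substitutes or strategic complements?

Hop's profit: π = (p_{Hop} − 6)(55 − 4p_{Hop} + 2p_{Go}).
∂π/∂p_{Hop} = 79 − 8p_{Hop} + 2p_{Go} = 0 ⇒ p_{Hop} = 9.875 + 0.25p_{Go}.
The best-response slope dp_{Hop}/dp_{Go} = 0.25 > 0: the reaction function is upward-sloping, so the choices are strategic complements.

strategic complements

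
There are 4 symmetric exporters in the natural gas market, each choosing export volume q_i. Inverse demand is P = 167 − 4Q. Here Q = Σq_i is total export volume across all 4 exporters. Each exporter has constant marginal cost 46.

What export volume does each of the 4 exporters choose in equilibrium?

A representative exporter's profit is π_i = q_i(167 − 4Q) − 46q_i, with Q = q_i + Σ_{j≠i} q_j.
First-order condition: 121 − 8q_i − 4Σ_{j≠i} q_j = 0.
Imposing symmetry (q_j = q for all j) turns Σ_{j≠i} q_j into 3q, so 121 = 20q and q = 6.05.

6.05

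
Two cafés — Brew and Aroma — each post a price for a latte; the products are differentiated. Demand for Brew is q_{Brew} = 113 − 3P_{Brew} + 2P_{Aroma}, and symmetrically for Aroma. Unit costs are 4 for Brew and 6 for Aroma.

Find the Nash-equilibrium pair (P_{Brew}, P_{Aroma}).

31.625, 32.375

Brew's profit: π = (P_{Brew} − 4)(113 − 3P_{Brew} + 2P_{Aroma}).
∂π/∂P_{Brew} = 125 − 6P_{Brew} + 2P_{Aroma} = 0 ⇒ P_{Brew} = 125/6 + (1/3)P_{Aroma}.
Similarly P_{Aroma} = 131/6 + (1/3)P_{Brew}.
Substituting the second reaction function into the first: P_{Brew} = 125/6 + (1/3)(131/6 + (1/3)P_{Brew}), which gives (8/9)P_{Brew} = 253/9 ⇒ P_{Brew} = 31.625.
Then P_{Aroma} = 131/6 + (1/3)·31.625 = 32.375.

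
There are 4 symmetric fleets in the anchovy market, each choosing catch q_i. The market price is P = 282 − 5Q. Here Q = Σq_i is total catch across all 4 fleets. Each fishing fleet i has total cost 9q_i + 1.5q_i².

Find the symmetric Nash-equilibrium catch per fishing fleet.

A representative fishing fleet's profit is π_i = q_i(282 − 5Q) − 9q_i − 1.5q_i², with Q = q_i + Σ_{j≠i} q_j.
First-order condition: 273 − 13q_i − 5Σ_{j≠i} q_j = 0.
With identical fishing fleets, set every q_j = q: then 273 − 13q − 15q = 0, i.e. q = 273/28 = 9.75.

9.75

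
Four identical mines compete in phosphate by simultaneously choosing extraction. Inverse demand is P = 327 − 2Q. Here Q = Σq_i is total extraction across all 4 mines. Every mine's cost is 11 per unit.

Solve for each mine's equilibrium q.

31.6

A representative mine's profit is π_i = q_i(327 − 2Q) − 11q_i, with Q = q_i + Σ_{j≠i} q_j.
First-order condition: 316 − 4q_i − 2Σ_{j≠i} q_j = 0.
In a symmetric equilibrium every mine chooses the same q, so Σ_{j≠i} q_j = 3q. The condition becomes 316 − 10q = 0, giving q = 316/10 = 31.6.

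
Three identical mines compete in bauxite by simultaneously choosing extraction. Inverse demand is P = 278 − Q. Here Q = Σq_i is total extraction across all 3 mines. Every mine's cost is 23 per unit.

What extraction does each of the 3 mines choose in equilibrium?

63.75

A representative mine's profit is π_i = q_i(278 − Q) − 23q_i, with Q = q_i + Σ_{j≠i} q_j.
First-order condition: 255 − 2q_i − Σ_{j≠i} q_j = 0.
With identical mines, set every q_j = q: then 255 − 2q − 2q = 0, i.e. q = 255/4 = 63.75.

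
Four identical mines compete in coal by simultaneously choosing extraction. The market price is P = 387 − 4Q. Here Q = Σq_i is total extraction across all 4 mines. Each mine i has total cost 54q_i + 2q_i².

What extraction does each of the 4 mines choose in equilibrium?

13.875

A representative mine's profit is π_i = q_i(387 − 4Q) − 54q_i − 2q_i², with Q = q_i + Σ_{j≠i} q_j.
First-order condition: 333 − 12q_i − 4Σ_{j≠i} q_j = 0.
Imposing symmetry (q_j = q for all j) turns Σ_{j≠i} q_j into 3q, so 333 = 24q and q = 13.875.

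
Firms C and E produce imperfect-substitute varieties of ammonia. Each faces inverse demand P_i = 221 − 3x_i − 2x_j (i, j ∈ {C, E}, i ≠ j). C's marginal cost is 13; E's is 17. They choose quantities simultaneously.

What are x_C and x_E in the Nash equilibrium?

26.25, 25.25

Firm C's profit: π = x_C(221 − 3x_C − 2x_E) − 13x_C.
∂π/∂x_C = 208 − 6x_C − 2x_E = 0 ⇒ x_C = 104/3 − (1/3)x_E.
Similarly x_E = 34 − (1/3)x_C.
Substituting the second reaction function into the first: x_C = 104/3 − (1/3)(34 − (1/3)x_C), which gives (8/9)x_C = 70/3 ⇒ x_C = 26.25.
Then x_E = 34 − (1/3)·26.25 = 25.25.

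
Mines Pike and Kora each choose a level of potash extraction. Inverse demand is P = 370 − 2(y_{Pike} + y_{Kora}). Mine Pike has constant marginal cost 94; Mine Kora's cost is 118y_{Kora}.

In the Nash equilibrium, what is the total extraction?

88

Mine Pike's profit: π = y_{Pike}(370 − 2(y_{Pike} + y_{Kora})) − 94y_{Pike}.
∂π/∂y_{Pike} = 276 − 4y_{Pike} − 2y_{Kora} = 0, so y_{Pike} = 69 − 0.5y_{Kora}.
By the same steps for Kora: y_{Kora} = 63 − 0.5y_{Pike}.
Solving the two reaction functions simultaneously: (1 − (−0.5)(−0.5))y_{Pike} = 69 − 0.5·63, so 0.75y_{Pike} = 37.5 and y_{Pike} = 50.
Then y_{Kora} = 63 − 0.5·50 = 38.
Total extraction: 50 + 38 = 88.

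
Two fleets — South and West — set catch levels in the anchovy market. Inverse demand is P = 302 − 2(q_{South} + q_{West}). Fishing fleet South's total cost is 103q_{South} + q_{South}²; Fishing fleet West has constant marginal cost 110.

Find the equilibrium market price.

Fishing fleet South's profit: π = q_{South}(302 − 2(q_{South} + q_{West})) − 103q_{South} − q_{South}².
∂π/∂q_{South} = 199 − 6q_{South} − 2q_{West} = 0, so q_{South} = 199/6 − (1/3)q_{West}.
For West: ∂π/∂q_{West} = 192 − 4q_{West} − 2q_{South} = 0 ⇒ q_{West} = 48 − 0.5q_{South}.
Solving the two reaction functions simultaneously: (1 − (−1/3)(−0.5))q_{South} = 199/6 − (1/3)·48, so (5/6)q_{South} = 103/6 and q_{South} = 20.6.
Then q_{West} = 48 − 0.5·20.6 = 37.7.
Equilibrium price: P = 302 − 2·58.3 = 185.4.

185.4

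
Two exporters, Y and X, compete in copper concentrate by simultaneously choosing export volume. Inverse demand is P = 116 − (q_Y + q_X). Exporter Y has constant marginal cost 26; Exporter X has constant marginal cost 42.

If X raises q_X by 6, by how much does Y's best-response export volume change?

Exporter Y's profit: π = q_Y(116 − (q_Y + q_X)) − 26q_Y.
∂π/∂q_Y = 90 − 2q_Y − q_X = 0, so q_Y = 45 − 0.5q_X.
The reaction-function slope is −0.5, so a 6-unit rise in q_X moves q_Y by −0.5 × 6 = −3. Y's best response falls — the actions are strategic substitutes.

-3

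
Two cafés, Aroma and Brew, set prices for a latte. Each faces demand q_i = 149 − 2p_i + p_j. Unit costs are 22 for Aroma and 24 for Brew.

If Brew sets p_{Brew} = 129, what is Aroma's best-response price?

80.5

Aroma's profit: π = (p_{Aroma} − 22)(149 − 2p_{Aroma} + p_{Brew}).
∂π/∂p_{Aroma} = 193 − 4p_{Aroma} + p_{Brew} = 0 ⇒ p_{Aroma} = 48.25 + 0.25p_{Brew}.
At p_{Brew} = 129: p_{Aroma} = 48.25 + 0.25·129 = 80.5.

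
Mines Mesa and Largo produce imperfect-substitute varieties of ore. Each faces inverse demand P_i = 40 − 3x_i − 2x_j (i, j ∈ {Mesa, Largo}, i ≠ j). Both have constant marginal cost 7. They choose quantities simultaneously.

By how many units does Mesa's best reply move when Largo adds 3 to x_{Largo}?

Mine Mesa's profit: π = x_{Mesa}(40 − 3x_{Mesa} − 2x_{Largo}) − 7x_{Mesa}.
∂π/∂x_{Mesa} = 33 − 6x_{Mesa} − 2x_{Largo} = 0 ⇒ x_{Mesa} = 5.5 − (1/3)x_{Largo}.
The reaction-function slope is −1/3, so a 3-unit rise in x_{Largo} moves x_{Mesa} by −1/3 × 3 = −1. Mesa's best response falls — the actions are strategic substitutes.

-1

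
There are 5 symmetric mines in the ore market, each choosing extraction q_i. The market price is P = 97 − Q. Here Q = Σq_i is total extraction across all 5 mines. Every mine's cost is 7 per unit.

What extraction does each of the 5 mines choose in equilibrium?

A representative mine's profit is π_i = q_i(97 − Q) − 7q_i, with Q = q_i + Σ_{j≠i} q_j.
First-order condition: 90 − 2q_i − Σ_{j≠i} q_j = 0.
In a symmetric equilibrium every mine chooses the same q, so Σ_{j≠i} q_j = 4q. The condition becomes 90 − 6q = 0, giving q = 90/6 = 15.

15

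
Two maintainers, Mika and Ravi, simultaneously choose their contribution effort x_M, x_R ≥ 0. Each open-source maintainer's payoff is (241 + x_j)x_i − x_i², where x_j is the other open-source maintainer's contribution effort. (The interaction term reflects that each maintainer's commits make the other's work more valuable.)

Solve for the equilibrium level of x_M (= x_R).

Mika's payoff is (241 + x_R)x_M − x_M².
∂π/∂x_M = 241 + x_R − 2x_M = 0, so x_M = 120.5 + 0.5x_R.
Setting x_M = x_R in the reaction function: x_M = 120.5 + 0.5x_M, so x_M = 120.5 / 0.5 = 241.

241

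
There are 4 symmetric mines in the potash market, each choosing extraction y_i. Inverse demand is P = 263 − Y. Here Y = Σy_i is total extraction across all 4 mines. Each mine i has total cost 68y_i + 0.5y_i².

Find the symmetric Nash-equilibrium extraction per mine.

32.5

A representative mine's profit is π_i = y_i(263 − Y) − 68y_i − 0.5y_i², with Y = y_i + Σ_{j≠i} y_j.
First-order condition: 195 − 3y_i − Σ_{j≠i} y_j = 0.
With identical mines, set every y_j = y: then 195 − 3y − 3y = 0, i.e. y = 195/6 = 32.5.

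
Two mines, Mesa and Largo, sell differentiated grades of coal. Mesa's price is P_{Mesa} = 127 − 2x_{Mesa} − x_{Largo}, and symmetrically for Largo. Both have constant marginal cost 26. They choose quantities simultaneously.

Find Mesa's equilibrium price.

66.4

Mine Mesa's profit: π = x_{Mesa}(127 − 2x_{Mesa} − x_{Largo}) − 26x_{Mesa}.
∂π/∂x_{Mesa} = 101 − 4x_{Mesa} − x_{Largo} = 0 ⇒ x_{Mesa} = 25.25 − 0.25x_{Largo}.
By symmetry x_{Largo} = x_{Mesa}; substituting into the reaction function, 1.25x_{Mesa} = 25.25 and x_{Mesa} = 20.2.
P_{Mesa} = 127 − 2·20.2 − 20.2 = 66.4.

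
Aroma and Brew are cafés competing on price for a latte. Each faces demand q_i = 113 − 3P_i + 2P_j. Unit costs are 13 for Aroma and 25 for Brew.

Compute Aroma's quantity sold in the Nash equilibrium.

Aroma's profit: π = (P_{Aroma} − 13)(113 − 3P_{Aroma} + 2P_{Brew}).
∂π/∂P_{Aroma} = 152 − 6P_{Aroma} + 2P_{Brew} = 0 ⇒ P_{Aroma} = 76/3 + (1/3)P_{Brew}.
Similarly P_{Brew} = 94/3 + (1/3)P_{Aroma}.
Plugging P_{Brew} into Aroma's best response: P_{Aroma} = 76/3 + (1/3)(94/3 + (1/3)P_{Aroma}) ⇒ (8/9)P_{Aroma} = 322/9, so P_{Aroma} = 40.25.
Then P_{Brew} = 94/3 + (1/3)·40.25 = 44.75.
q_{Aroma} = 113 − 3·40.25 + 2·44.75 = 81.75.

81.75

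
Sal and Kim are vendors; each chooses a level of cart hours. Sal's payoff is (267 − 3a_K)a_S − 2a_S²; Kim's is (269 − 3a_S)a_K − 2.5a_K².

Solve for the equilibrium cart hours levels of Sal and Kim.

Expanding Sal's payoff: 267a_S − 3a_Ka_S − 2a_S².
∂π/∂a_S = 267 − 3a_K − 4a_S = 0, so a_S = 66.75 − 0.75a_K.
Likewise for Kim: a_K = 53.8 − 0.6a_S.
Substituting the second reaction function into the first: a_S = 66.75 − 0.75(53.8 − 0.6a_S), which gives 0.55a_S = 26.4 ⇒ a_S = 48.
Then a_K = 53.8 − 0.6·48 = 25.

48, 25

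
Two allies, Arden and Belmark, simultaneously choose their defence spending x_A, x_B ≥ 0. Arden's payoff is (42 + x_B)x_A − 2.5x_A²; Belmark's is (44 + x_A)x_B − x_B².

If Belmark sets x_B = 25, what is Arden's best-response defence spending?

Expanding Arden's payoff: 42x_A + x_Bx_A − 2.5x_A².
∂π/∂x_A = 42 + x_B − 5x_A = 0, so x_A = 8.4 + 0.2x_B.
At x_B = 25: x_A = 8.4 + 0.2·25 = 13.4.

13.4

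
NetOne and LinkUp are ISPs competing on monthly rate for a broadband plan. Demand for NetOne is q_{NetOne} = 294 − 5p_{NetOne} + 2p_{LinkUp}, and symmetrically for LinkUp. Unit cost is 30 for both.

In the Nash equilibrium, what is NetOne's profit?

3251.25

NetOne's profit: π = (p_{NetOne} − 30)(294 − 5p_{NetOne} + 2p_{LinkUp}).
∂π/∂p_{NetOne} = 444 − 10p_{NetOne} + 2p_{LinkUp} = 0 ⇒ p_{NetOne} = 44.4 + 0.2p_{LinkUp}.
By symmetry p_{LinkUp} = p_{NetOne}; substituting into the reaction function, 0.8p_{NetOne} = 44.4 and p_{NetOne} = 55.5.
q_{NetOne} = 294 − 5·55.5 + 2·55.5 = 127.5.
Profit = (55.5 − 30)·127.5 = 3251.25.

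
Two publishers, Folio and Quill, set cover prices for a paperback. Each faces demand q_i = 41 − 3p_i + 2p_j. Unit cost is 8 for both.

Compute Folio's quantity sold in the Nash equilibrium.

Folio's profit: π = (p_{Folio} − 8)(41 − 3p_{Folio} + 2p_{Quill}).
∂π/∂p_{Folio} = 65 − 6p_{Folio} + 2p_{Quill} = 0 ⇒ p_{Folio} = 65/6 + (1/3)p_{Quill}.
The game is symmetric, so in equilibrium p_{Quill} = p_{Folio}: the reaction function gives (2/3)p_{Folio} = 65/6, hence p_{Folio} = 16.25.
q_{Folio} = 41 − 3·16.25 + 2·16.25 = 24.75.

24.75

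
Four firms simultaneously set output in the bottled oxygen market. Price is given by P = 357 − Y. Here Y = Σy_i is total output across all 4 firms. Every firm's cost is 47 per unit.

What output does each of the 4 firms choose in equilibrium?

A representative firm's profit is π_i = y_i(357 − Y) − 47y_i, with Y = y_i + Σ_{j≠i} y_j.
First-order condition: 310 − 2y_i − Σ_{j≠i} y_j = 0.
Imposing symmetry (y_j = y for all j) turns Σ_{j≠i} y_j into 3y, so 310 = 5y and y = 62.

62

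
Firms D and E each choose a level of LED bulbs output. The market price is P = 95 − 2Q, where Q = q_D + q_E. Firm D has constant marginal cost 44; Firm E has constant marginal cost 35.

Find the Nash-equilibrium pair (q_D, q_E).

7, 11.5

Firm D's profit: π = q_D(95 − 2(q_D + q_E)) − 44q_D.
∂π/∂q_D = 51 − 4q_D − 2q_E = 0, so q_D = 12.75 − 0.5q_E.
By the same steps for E: q_E = 15 − 0.5q_D.
Solving the two reaction functions simultaneously: (1 − (−0.5)(−0.5))q_D = 12.75 − 0.5·15, so 0.75q_D = 5.25 and q_D = 7.
Then q_E = 15 − 0.5·7 = 11.5.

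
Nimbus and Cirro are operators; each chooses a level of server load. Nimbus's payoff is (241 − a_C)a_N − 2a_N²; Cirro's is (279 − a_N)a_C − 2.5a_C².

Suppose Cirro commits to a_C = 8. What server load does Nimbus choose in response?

58.25

Expanding Nimbus's payoff: 241a_N − a_Ca_N − 2a_N².
∂π/∂a_N = 241 − a_C − 4a_N = 0, so a_N = 60.25 − 0.25a_C.
At a_C = 8: a_N = 60.25 − 0.25·8 = 58.25.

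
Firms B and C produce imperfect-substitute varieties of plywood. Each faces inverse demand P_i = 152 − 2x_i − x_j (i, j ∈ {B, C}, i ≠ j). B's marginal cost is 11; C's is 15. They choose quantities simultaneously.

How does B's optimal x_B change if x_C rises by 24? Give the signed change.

Firm B's profit: π = x_B(152 − 2x_B − x_C) − 11x_B.
∂π/∂x_B = 141 − 4x_B − x_C = 0 ⇒ x_B = 35.25 − 0.25x_C.
The reaction-function slope is −0.25, so a 24-unit rise in x_C moves x_B by −0.25 × 24 = −6. B's best response falls — the actions are strategic substitutes.

-6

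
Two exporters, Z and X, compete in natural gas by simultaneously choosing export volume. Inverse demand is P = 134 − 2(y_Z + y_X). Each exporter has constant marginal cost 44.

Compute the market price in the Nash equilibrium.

Exporter Z's profit: π = y_Z(134 − 2(y_Z + y_X)) − 44y_Z.
∂π/∂y_Z = 90 − 4y_Z − 2y_X = 0, so y_Z = 22.5 − 0.5y_X.
The game is symmetric, so in equilibrium y_X = y_Z: the reaction function gives 1.5y_Z = 22.5, hence y_Z = 15.
Equilibrium price: P = 134 − 2·30 = 74.

74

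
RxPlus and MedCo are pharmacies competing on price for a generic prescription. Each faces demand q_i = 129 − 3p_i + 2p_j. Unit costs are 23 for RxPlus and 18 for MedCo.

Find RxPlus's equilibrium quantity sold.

RxPlus's profit: π = (p_{RxPlus} − 23)(129 − 3p_{RxPlus} + 2p_{MedCo}).
∂π/∂p_{RxPlus} = 198 − 6p_{RxPlus} + 2p_{MedCo} = 0 ⇒ p_{RxPlus} = 33 + (1/3)p_{MedCo}.
Similarly p_{MedCo} = 30.5 + (1/3)p_{RxPlus}.
Substituting the second reaction function into the first: p_{RxPlus} = 33 + (1/3)(30.5 + (1/3)p_{RxPlus}), which gives (8/9)p_{RxPlus} = 259/6 ⇒ p_{RxPlus} = 48.5625.
Then p_{MedCo} = 30.5 + (1/3)·48.5625 = 46.6875.
q_{RxPlus} = 129 − 3·48.5625 + 2·46.6875 = 76.6875.

76.6875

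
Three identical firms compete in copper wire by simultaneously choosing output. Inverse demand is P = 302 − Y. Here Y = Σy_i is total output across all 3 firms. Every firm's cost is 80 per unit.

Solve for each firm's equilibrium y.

55.5

A representative firm's profit is π_i = y_i(302 − Y) − 80y_i, with Y = y_i + Σ_{j≠i} y_j.
First-order condition: 222 − 2y_i − Σ_{j≠i} y_j = 0.
Imposing symmetry (y_j = y for all j) turns Σ_{j≠i} y_j into 2y, so 222 = 4y and y = 55.5.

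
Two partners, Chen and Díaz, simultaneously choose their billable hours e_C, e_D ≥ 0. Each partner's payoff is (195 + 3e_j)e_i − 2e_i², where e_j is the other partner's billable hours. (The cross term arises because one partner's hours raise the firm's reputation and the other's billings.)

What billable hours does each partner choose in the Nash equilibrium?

Chen's payoff is (195 + 3e_D)e_C − 2e_C².
∂π/∂e_C = 195 + 3e_D − 4e_C = 0, so e_C = 48.75 + 0.75e_D.
Setting e_C = e_D in the reaction function: e_C = 48.75 + 0.75e_C, so e_C = 48.75 / 0.25 = 195.

195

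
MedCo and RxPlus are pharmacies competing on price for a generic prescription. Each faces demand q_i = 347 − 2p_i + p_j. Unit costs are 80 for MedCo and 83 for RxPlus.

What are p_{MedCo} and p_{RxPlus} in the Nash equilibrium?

169.4, 170.6

MedCo's profit: π = (p_{MedCo} − 80)(347 − 2p_{MedCo} + p_{RxPlus}).
∂π/∂p_{MedCo} = 507 − 4p_{MedCo} + p_{RxPlus} = 0 ⇒ p_{MedCo} = 126.75 + 0.25p_{RxPlus}.
Similarly p_{RxPlus} = 128.25 + 0.25p_{MedCo}.
Solving the two reaction functions simultaneously: (1 − (0.25)(0.25))p_{MedCo} = 126.75 + 0.25·128.25, so 0.9375p_{MedCo} = 158.8125 and p_{MedCo} = 169.4.
Then p_{RxPlus} = 128.25 + 0.25·169.4 = 170.6.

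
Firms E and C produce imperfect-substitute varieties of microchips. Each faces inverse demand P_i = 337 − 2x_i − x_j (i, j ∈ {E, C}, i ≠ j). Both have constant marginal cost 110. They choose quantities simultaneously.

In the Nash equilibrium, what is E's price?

200.8

Firm E's profit: π = x_E(337 − 2x_E − x_C) − 110x_E.
∂π/∂x_E = 227 − 4x_E − x_C = 0 ⇒ x_E = 56.75 − 0.25x_C.
The game is symmetric, so in equilibrium x_C = x_E: the reaction function gives 1.25x_E = 56.75, hence x_E = 45.4.
P_E = 337 − 2·45.4 − 45.4 = 200.8.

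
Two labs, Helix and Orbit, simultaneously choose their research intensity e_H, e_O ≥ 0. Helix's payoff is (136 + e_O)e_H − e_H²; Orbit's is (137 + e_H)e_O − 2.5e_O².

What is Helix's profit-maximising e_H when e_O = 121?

128.5

Expanding Helix's payoff: 136e_H + e_Oe_H − e_H².
∂π/∂e_H = 136 + e_O − 2e_H = 0, so e_H = 68 + 0.5e_O.
At e_O = 121: e_H = 68 + 0.5·121 = 128.5.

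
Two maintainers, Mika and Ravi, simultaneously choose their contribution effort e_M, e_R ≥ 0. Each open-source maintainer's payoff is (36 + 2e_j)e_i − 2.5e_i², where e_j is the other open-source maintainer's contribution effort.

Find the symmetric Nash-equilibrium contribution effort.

Mika's payoff is (36 + 2e_R)e_M − 2.5e_M².
∂π/∂e_M = 36 + 2e_R − 5e_M = 0, so e_M = 7.2 + 0.4e_R.
The game is symmetric, so in equilibrium e_R = e_M: the reaction function gives 0.6e_M = 7.2, hence e_M = 12.

12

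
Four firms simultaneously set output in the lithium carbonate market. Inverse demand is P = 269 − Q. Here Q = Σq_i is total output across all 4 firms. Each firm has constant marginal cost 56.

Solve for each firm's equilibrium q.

A representative firm's profit is π_i = q_i(269 − Q) − 56q_i, with Q = q_i + Σ_{j≠i} q_j.
First-order condition: 213 − 2q_i − Σ_{j≠i} q_j = 0.
In a symmetric equilibrium every firm chooses the same q, so Σ_{j≠i} q_j = 3q. The condition becomes 213 − 5q = 0, giving q = 213/5 = 42.6.

42.6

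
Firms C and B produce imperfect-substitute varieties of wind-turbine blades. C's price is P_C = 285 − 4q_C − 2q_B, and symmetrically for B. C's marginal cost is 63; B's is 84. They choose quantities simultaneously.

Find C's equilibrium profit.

Firm C's profit: π = q_C(285 − 4q_C − 2q_B) − 63q_C.
∂π/∂q_C = 222 − 8q_C − 2q_B = 0 ⇒ q_C = 27.75 − 0.25q_B.
Similarly q_B = 25.125 − 0.25q_C.
Plugging q_B into C's best response: q_C = 27.75 − 0.25(25.125 − 0.25q_C) ⇒ 0.9375q_C = 687/32, so q_C = 22.9.
Then q_B = 25.125 − 0.25·22.9 = 19.4.
P_C = 285 − 4·22.9 − 2·19.4 = 154.6.
Profit = (154.6 − 63)·22.9 = 2097.64.

2097.64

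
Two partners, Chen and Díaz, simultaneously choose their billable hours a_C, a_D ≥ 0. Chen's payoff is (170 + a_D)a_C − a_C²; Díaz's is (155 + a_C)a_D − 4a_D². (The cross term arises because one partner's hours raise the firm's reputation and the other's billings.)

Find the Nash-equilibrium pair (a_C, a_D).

101, 32

Expanding Chen's payoff: 170a_C + a_Da_C − a_C².
∂π/∂a_C = 170 + a_D − 2a_C = 0, so a_C = 85 + 0.5a_D.
Likewise for Díaz: a_D = 19.375 + 0.125a_C.
Solving the two reaction functions simultaneously: (1 − (0.5)(0.125))a_C = 85 + 0.5·19.375, so 0.9375a_C = 94.6875 and a_C = 101.
Then a_D = 19.375 + 0.125·101 = 32.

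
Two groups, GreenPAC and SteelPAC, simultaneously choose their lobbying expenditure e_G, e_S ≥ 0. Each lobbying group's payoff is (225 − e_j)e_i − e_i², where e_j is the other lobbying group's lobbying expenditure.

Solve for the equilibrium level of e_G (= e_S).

GreenPAC's payoff is (225 − e_S)e_G − e_G².
∂π/∂e_G = 225 − e_S − 2e_G = 0, so e_G = 112.5 − 0.5e_S.
By symmetry e_S = e_G; substituting into the reaction function, 1.5e_G = 112.5 and e_G = 75.

75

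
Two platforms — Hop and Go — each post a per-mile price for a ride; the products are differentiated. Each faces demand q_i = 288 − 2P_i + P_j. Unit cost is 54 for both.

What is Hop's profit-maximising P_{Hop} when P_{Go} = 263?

164.75

Hop's profit: π = (P_{Hop} − 54)(288 − 2P_{Hop} + P_{Go}).
∂π/∂P_{Hop} = 396 − 4P_{Hop} + P_{Go} = 0 ⇒ P_{Hop} = 99 + 0.25P_{Go}.
At P_{Go} = 263: P_{Hop} = 99 + 0.25·263 = 164.75.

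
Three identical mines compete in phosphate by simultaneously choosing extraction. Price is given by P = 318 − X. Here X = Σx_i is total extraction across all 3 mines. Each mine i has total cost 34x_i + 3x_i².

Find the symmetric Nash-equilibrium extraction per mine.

A representative mine's profit is π_i = x_i(318 − X) − 34x_i − 3x_i², with X = x_i + Σ_{j≠i} x_j.
First-order condition: 284 − 8x_i − Σ_{j≠i} x_j = 0.
In a symmetric equilibrium every mine chooses the same x, so Σ_{j≠i} x_j = 2x. The condition becomes 284 − 10x = 0, giving x = 284/10 = 28.4.

28.4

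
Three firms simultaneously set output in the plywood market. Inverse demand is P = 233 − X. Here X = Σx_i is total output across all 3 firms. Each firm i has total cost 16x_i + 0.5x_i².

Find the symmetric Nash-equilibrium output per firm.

A representative firm's profit is π_i = x_i(233 − X) − 16x_i − 0.5x_i², with X = x_i + Σ_{j≠i} x_j.
First-order condition: 217 − 3x_i − Σ_{j≠i} x_j = 0.
With identical firms, set every x_j = x: then 217 − 3x − 2x = 0, i.e. x = 217/5 = 43.4.

43.4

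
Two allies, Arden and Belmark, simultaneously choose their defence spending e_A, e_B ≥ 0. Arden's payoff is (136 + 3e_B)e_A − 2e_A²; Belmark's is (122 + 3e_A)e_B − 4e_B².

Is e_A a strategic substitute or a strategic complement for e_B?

Expanding Arden's payoff: 136e_A + 3e_Be_A − 2e_A².
∂π/∂e_A = 136 + 3e_B − 4e_A = 0, so e_A = 34 + 0.75e_B.
The best-response slope de_A/de_B = 0.75 > 0: the reaction function is upward-sloping, so the choices are strategic complements.

strategic complements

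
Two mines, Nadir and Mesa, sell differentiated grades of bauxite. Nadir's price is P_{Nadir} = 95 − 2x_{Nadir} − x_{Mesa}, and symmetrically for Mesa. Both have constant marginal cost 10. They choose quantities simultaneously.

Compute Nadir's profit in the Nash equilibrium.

578

Mine Nadir's profit: π = x_{Nadir}(95 − 2x_{Nadir} − x_{Mesa}) − 10x_{Nadir}.
∂π/∂x_{Nadir} = 85 − 4x_{Nadir} − x_{Mesa} = 0 ⇒ x_{Nadir} = 21.25 − 0.25x_{Mesa}.
Setting x_{Nadir} = x_{Mesa} in the reaction function: x_{Nadir} = 21.25 − 0.25x_{Nadir}, so x_{Nadir} = 21.25 / 1.25 = 17.
P_{Nadir} = 95 − 2·17 − 17 = 44.
Profit = (44 − 10)·17 = 578.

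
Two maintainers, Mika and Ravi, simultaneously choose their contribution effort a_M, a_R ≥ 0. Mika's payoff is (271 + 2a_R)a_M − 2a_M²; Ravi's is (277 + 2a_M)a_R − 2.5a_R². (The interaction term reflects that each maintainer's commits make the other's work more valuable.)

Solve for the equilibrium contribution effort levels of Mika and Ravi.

Expanding Mika's payoff: 271a_M + 2a_Ra_M − 2a_M².
∂π/∂a_M = 271 + 2a_R − 4a_M = 0, so a_M = 67.75 + 0.5a_R.
Likewise for Ravi: a_R = 55.4 + 0.4a_M.
Solving the two reaction functions simultaneously: (1 − (0.5)(0.4))a_M = 67.75 + 0.5·55.4, so 0.8a_M = 95.45 and a_M = 119.3125.
Then a_R = 55.4 + 0.4·119.3125 = 103.125.

119.3125, 103.125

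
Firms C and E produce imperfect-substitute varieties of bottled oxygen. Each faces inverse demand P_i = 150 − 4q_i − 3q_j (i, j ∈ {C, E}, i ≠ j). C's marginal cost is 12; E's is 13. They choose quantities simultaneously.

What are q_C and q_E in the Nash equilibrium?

Firm C's profit: π = q_C(150 − 4q_C − 3q_E) − 12q_C.
∂π/∂q_C = 138 − 8q_C − 3q_E = 0 ⇒ q_C = 17.25 − 0.375q_E.
Similarly q_E = 17.125 − 0.375q_C.
Solving the two reaction functions simultaneously: (1 − (−0.375)(−0.375))q_C = 17.25 − 0.375·17.125, so (55/64)q_C = 693/64 and q_C = 12.6.
Then q_E = 17.125 − 0.375·12.6 = 12.4.

12.6, 12.4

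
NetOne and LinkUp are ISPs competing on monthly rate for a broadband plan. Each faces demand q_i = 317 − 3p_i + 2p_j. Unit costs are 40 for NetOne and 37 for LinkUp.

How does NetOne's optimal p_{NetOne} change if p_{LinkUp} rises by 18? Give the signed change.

NetOne's profit: π = (p_{NetOne} − 40)(317 − 3p_{NetOne} + 2p_{LinkUp}).
∂π/∂p_{NetOne} = 437 − 6p_{NetOne} + 2p_{LinkUp} = 0 ⇒ p_{NetOne} = 437/6 + (1/3)p_{LinkUp}.
The reaction-function slope is 1/3, so an 18-unit rise in p_{LinkUp} moves p_{NetOne} by 1/3 × 18 = 6. NetOne's best response rises — the actions are strategic complements.

6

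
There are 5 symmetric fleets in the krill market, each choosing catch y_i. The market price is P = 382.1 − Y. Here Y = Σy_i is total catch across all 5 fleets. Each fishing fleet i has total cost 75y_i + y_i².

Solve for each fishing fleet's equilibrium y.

A representative fishing fleet's profit is π_i = y_i(382.1 − Y) − 75y_i − y_i², with Y = y_i + Σ_{j≠i} y_j.
First-order condition: 307.1 − 4y_i − Σ_{j≠i} y_j = 0.
In a symmetric equilibrium every fishing fleet chooses the same y, so Σ_{j≠i} y_j = 4y. The condition becomes 307.1 − 8y = 0, giving y = 307.1/8 = 38.3875.

38.3875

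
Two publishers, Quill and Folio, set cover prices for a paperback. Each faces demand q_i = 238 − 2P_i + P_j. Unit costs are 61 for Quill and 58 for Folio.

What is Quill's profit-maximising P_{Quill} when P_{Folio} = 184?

136

Quill's profit: π = (P_{Quill} − 61)(238 − 2P_{Quill} + P_{Folio}).
∂π/∂P_{Quill} = 360 − 4P_{Quill} + P_{Folio} = 0 ⇒ P_{Quill} = 90 + 0.25P_{Folio}.
At P_{Folio} = 184: P_{Quill} = 90 + 0.25·184 = 136.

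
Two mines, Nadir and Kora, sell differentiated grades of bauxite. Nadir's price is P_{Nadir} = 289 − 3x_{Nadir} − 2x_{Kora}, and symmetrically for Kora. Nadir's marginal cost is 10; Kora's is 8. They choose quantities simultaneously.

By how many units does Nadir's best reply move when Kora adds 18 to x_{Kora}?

-6

Mine Nadir's profit: π = x_{Nadir}(289 − 3x_{Nadir} − 2x_{Kora}) − 10x_{Nadir}.
∂π/∂x_{Nadir} = 279 − 6x_{Nadir} − 2x_{Kora} = 0 ⇒ x_{Nadir} = 46.5 − (1/3)x_{Kora}.
The reaction-function slope is −1/3, so an 18-unit rise in x_{Kora} moves x_{Nadir} by −1/3 × 18 = −6. Nadir's best response falls — the actions are strategic substitutes.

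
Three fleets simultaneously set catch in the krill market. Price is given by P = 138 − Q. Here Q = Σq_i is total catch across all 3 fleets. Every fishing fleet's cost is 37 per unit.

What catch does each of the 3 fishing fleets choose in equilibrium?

25.25

A representative fishing fleet's profit is π_i = q_i(138 − Q) − 37q_i, with Q = q_i + Σ_{j≠i} q_j.
First-order condition: 101 − 2q_i − Σ_{j≠i} q_j = 0.
With identical fishing fleets, set every q_j = q: then 101 − 2q − 2q = 0, i.e. q = 101/4 = 25.25.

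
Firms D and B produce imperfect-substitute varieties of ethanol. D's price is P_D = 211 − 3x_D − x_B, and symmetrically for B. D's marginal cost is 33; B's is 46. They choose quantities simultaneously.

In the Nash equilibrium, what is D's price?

Firm D's profit: π = x_D(211 − 3x_D − x_B) − 33x_D.
∂π/∂x_D = 178 − 6x_D − x_B = 0 ⇒ x_D = 89/3 − (1/6)x_B.
Similarly x_B = 27.5 − (1/6)x_D.
Solving the two reaction functions simultaneously: (1 − (−1/6)(−1/6))x_D = 89/3 − (1/6)·27.5, so (35/36)x_D = 301/12 and x_D = 25.8.
Then x_B = 27.5 − (1/6)·25.8 = 23.2.
P_D = 211 − 3·25.8 − 23.2 = 110.4.

110.4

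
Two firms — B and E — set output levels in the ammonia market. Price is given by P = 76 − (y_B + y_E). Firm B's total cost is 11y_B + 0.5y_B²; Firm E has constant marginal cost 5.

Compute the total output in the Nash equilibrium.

Firm B's profit: π = y_B(76 − (y_B + y_E)) − 11y_B − 0.5y_B².
∂π/∂y_B = 65 − 3y_B − y_E = 0, so y_B = 65/3 − (1/3)y_E.
For E: ∂π/∂y_E = 71 − 2y_E − y_B = 0 ⇒ y_E = 35.5 − 0.5y_B.
Plugging y_E into B's best response: y_B = 65/3 − (1/3)(35.5 − 0.5y_B) ⇒ (5/6)y_B = 59/6, so y_B = 11.8.
Then y_E = 35.5 − 0.5·11.8 = 29.6.
Total output: 11.8 + 29.6 = 41.4.

41.4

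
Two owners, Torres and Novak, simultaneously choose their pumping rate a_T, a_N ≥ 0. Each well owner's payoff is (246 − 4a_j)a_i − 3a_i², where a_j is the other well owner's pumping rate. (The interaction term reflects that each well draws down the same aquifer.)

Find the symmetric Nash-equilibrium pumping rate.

Torres's payoff is (246 − 4a_N)a_T − 3a_T².
∂π/∂a_T = 246 − 4a_N − 6a_T = 0, so a_T = 41 − (2/3)a_N.
The game is symmetric, so in equilibrium a_N = a_T: the reaction function gives (5/3)a_T = 41, hence a_T = 24.6.

24.6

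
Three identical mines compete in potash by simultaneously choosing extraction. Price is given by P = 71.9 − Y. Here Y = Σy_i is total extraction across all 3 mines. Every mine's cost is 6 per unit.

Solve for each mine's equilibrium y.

16.475

A representative mine's profit is π_i = y_i(71.9 − Y) − 6y_i, with Y = y_i + Σ_{j≠i} y_j.
First-order condition: 65.9 − 2y_i − Σ_{j≠i} y_j = 0.
With identical mines, set every y_j = y: then 65.9 − 2y − 2y = 0, i.e. y = 65.9/4 = 16.475.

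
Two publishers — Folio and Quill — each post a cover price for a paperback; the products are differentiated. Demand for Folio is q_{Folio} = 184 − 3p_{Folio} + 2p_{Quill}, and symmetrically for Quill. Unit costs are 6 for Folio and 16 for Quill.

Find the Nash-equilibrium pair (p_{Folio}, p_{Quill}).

Folio's profit: π = (p_{Folio} − 6)(184 − 3p_{Folio} + 2p_{Quill}).
∂π/∂p_{Folio} = 202 − 6p_{Folio} + 2p_{Quill} = 0 ⇒ p_{Folio} = 101/3 + (1/3)p_{Quill}.
Similarly p_{Quill} = 116/3 + (1/3)p_{Folio}.
Substituting the second reaction function into the first: p_{Folio} = 101/3 + (1/3)(116/3 + (1/3)p_{Folio}), which gives (8/9)p_{Folio} = 419/9 ⇒ p_{Folio} = 52.375.
Then p_{Quill} = 116/3 + (1/3)·52.375 = 56.125.

52.375, 56.125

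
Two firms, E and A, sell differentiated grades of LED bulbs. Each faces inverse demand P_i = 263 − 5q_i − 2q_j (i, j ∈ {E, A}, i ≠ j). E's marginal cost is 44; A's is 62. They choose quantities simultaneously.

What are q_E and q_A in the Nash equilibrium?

Firm E's profit: π = q_E(263 − 5q_E − 2q_A) − 44q_E.
∂π/∂q_E = 219 − 10q_E − 2q_A = 0 ⇒ q_E = 21.9 − 0.2q_A.
Similarly q_A = 20.1 − 0.2q_E.
Substituting the second reaction function into the first: q_E = 21.9 − 0.2(20.1 − 0.2q_E), which gives 0.96q_E = 17.88 ⇒ q_E = 18.625.
Then q_A = 20.1 − 0.2·18.625 = 16.375.

18.625, 16.375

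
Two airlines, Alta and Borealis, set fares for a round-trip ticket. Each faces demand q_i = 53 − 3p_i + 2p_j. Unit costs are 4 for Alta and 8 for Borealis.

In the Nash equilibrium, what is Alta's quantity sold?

39

Alta's profit: π = (p_{Alta} − 4)(53 − 3p_{Alta} + 2p_{Borealis}).
∂π/∂p_{Alta} = 65 − 6p_{Alta} + 2p_{Borealis} = 0 ⇒ p_{Alta} = 65/6 + (1/3)p_{Borealis}.
Similarly p_{Borealis} = 77/6 + (1/3)p_{Alta}.
Substituting the second reaction function into the first: p_{Alta} = 65/6 + (1/3)(77/6 + (1/3)p_{Alta}), which gives (8/9)p_{Alta} = 136/9 ⇒ p_{Alta} = 17.
Then p_{Borealis} = 77/6 + (1/3)·17 = 18.5.
q_{Alta} = 53 − 3·17 + 2·18.5 = 39.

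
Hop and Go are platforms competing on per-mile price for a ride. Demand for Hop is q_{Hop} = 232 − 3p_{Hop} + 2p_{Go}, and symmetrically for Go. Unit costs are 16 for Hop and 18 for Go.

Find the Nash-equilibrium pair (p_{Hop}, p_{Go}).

Hop's profit: π = (p_{Hop} − 16)(232 − 3p_{Hop} + 2p_{Go}).
∂π/∂p_{Hop} = 280 − 6p_{Hop} + 2p_{Go} = 0 ⇒ p_{Hop} = 140/3 + (1/3)p_{Go}.
Similarly p_{Go} = 143/3 + (1/3)p_{Hop}.
Substituting the second reaction function into the first: p_{Hop} = 140/3 + (1/3)(143/3 + (1/3)p_{Hop}), which gives (8/9)p_{Hop} = 563/9 ⇒ p_{Hop} = 70.375.
Then p_{Go} = 143/3 + (1/3)·70.375 = 71.125.

70.375, 71.125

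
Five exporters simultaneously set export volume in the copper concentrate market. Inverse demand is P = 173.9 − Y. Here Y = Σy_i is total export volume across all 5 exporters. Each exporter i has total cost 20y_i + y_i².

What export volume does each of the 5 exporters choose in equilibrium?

19.2375

A representative exporter's profit is π_i = y_i(173.9 − Y) − 20y_i − y_i², with Y = y_i + Σ_{j≠i} y_j.
First-order condition: 153.9 − 4y_i − Σ_{j≠i} y_j = 0.
In a symmetric equilibrium every exporter chooses the same y, so Σ_{j≠i} y_j = 4y. The condition becomes 153.9 − 8y = 0, giving y = 153.9/8 = 19.2375.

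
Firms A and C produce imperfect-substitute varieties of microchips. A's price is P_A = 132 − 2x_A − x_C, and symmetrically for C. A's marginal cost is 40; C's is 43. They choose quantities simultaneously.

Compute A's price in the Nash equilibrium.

Firm A's profit: π = x_A(132 − 2x_A − x_C) − 40x_A.
∂π/∂x_A = 92 − 4x_A − x_C = 0 ⇒ x_A = 23 − 0.25x_C.
Similarly x_C = 22.25 − 0.25x_A.
Plugging x_C into A's best response: x_A = 23 − 0.25(22.25 − 0.25x_A) ⇒ 0.9375x_A = 17.4375, so x_A = 18.6.
Then x_C = 22.25 − 0.25·18.6 = 17.6.
P_A = 132 − 2·18.6 − 17.6 = 77.2.

77.2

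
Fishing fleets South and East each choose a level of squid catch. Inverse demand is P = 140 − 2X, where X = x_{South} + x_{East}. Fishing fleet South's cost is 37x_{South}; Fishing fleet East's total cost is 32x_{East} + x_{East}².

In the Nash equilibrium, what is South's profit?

Fishing fleet South's profit: π = x_{South}(140 − 2(x_{South} + x_{East})) − 37x_{South}.
∂π/∂x_{South} = 103 − 4x_{South} − 2x_{East} = 0, so x_{South} = 25.75 − 0.5x_{East}.
For East: ∂π/∂x_{East} = 108 − 6x_{East} − 2x_{South} = 0 ⇒ x_{East} = 18 − (1/3)x_{South}.
Plugging x_{East} into South's best response: x_{South} = 25.75 − 0.5(18 − (1/3)x_{South}) ⇒ (5/6)x_{South} = 16.75, so x_{South} = 20.1.
Then x_{East} = 18 − (1/3)·20.1 = 11.3.
Price P = 140 − 2·31.4 = 77.2.
South's profit: (77.2 − 37)·20.1 = 808.02.

808.02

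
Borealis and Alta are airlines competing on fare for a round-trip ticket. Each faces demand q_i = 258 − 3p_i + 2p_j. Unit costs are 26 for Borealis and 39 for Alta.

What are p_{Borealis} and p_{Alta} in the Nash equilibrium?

86.4375, 91.3125

Borealis's profit: π = (p_{Borealis} − 26)(258 − 3p_{Borealis} + 2p_{Alta}).
∂π/∂p_{Borealis} = 336 − 6p_{Borealis} + 2p_{Alta} = 0 ⇒ p_{Borealis} = 56 + (1/3)p_{Alta}.
Similarly p_{Alta} = 62.5 + (1/3)p_{Borealis}.
Substituting the second reaction function into the first: p_{Borealis} = 56 + (1/3)(62.5 + (1/3)p_{Borealis}), which gives (8/9)p_{Borealis} = 461/6 ⇒ p_{Borealis} = 86.4375.
Then p_{Alta} = 62.5 + (1/3)·86.4375 = 91.3125.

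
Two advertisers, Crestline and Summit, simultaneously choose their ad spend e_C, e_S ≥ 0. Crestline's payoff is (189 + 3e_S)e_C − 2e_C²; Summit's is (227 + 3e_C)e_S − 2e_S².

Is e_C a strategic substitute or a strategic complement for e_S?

strategic complements

Expanding Crestline's payoff: 189e_C + 3e_Se_C − 2e_C².
∂π/∂e_C = 189 + 3e_S − 4e_C = 0, so e_C = 47.25 + 0.75e_S.
The best-response slope de_C/de_S = 0.75 > 0: the reaction function is upward-sloping, so the choices are strategic complements.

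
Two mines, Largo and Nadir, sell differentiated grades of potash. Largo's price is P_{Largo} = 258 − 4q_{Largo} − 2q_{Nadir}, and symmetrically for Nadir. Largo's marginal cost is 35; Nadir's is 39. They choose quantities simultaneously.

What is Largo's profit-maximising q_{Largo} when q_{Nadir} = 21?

Mine Largo's profit: π = q_{Largo}(258 − 4q_{Largo} − 2q_{Nadir}) − 35q_{Largo}.
∂π/∂q_{Largo} = 223 − 8q_{Largo} − 2q_{Nadir} = 0 ⇒ q_{Largo} = 27.875 − 0.25q_{Nadir}.
At q_{Nadir} = 21: q_{Largo} = 27.875 − 0.25·21 = 22.625.

22.625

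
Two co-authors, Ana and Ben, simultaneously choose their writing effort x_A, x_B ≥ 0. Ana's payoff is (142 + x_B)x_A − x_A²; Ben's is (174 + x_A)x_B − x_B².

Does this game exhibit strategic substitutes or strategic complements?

Expanding Ana's payoff: 142x_A + x_Bx_A − x_A².
∂π/∂x_A = 142 + x_B − 2x_A = 0, so x_A = 71 + 0.5x_B.
The best-response slope dx_A/dx_B = 0.5 > 0: the reaction function is upward-sloping, so the choices are strategic complements.

strategic complements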